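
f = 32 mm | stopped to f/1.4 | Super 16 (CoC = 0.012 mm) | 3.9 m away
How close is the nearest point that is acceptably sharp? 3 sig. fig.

3.67 m

Hyperfocal distance H = f²/(N·c) + f = 32²/(1.4 × 0.012) + 32 = 1024/0.0168 + 32 ≈ 60984.4 mm ≈ 60.98 m.
Near limit Dn = s·(H − f)/(H + s − 2f) = 3900 × (60984.4 − 32) / (60984.4 + 3900 − 2 × 32) = 3900 × 60952.4 / 64820.4 ≈ 3667.3 mm ≈ 3.67 m.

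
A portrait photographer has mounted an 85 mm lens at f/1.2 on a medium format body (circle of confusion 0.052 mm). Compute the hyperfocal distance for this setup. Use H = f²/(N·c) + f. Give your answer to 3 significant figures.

Hyperfocal distance H = f²/(N·c) + f = 85²/(1.2 × 0.052) + 85 = 7225/0.0624 + 85 ≈ 115870.3 mm ≈ 116 m.

116 m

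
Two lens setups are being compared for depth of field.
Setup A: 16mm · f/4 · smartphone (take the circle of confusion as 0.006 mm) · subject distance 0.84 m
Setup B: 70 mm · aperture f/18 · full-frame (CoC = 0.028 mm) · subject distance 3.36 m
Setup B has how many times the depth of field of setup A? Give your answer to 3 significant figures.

Setup A: H = 16²/(4×0.006) + 16 ≈ 10682.7 mm; DoF = Df − Dn = 910.32 − 779.76 ≈ 130.56 mm.
Setup B: H = 70²/(18×0.028) + 70 ≈ 9792.2 mm; DoF = Df − Dn = 5078.6 − 2510.5 ≈ 2568.1 mm.
Ratio = 2568.1 / 130.56 ≈ 19.7.

19.7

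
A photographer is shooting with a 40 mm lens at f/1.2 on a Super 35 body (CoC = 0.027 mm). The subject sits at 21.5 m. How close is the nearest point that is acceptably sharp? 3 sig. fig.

Hyperfocal distance H = f²/(N·c) + f = 40²/(1.2 × 0.027) + 40 = 1600/0.0324 + 40 ≈ 49422.7 mm ≈ 49.42 m.
Near limit Dn = s·(H − f)/(H + s − 2f) = 21500 × (49422.7 − 40) / (49422.7 + 21500 − 2 × 40) = 21500 × 49382.7 / 70842.7 ≈ 14987 mm ≈ 15.0 m.

15.0 m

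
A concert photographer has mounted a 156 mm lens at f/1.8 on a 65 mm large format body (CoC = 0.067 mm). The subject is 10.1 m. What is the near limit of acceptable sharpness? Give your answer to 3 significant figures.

9.63 m

Hyperfocal distance H = f²/(N·c) + f = 156²/(1.8 × 0.067) + 156 = 24336/0.1206 + 156 ≈ 201947.0 mm ≈ 201.9 m.
Near limit Dn = s·(H − f)/(H + s − 2f) = 10100 × (201947.0 − 156) / (201947.0 + 10100 − 2 × 156) = 10100 × 201791.0 / 211735.0 ≈ 9625.7 mm ≈ 9.63 m.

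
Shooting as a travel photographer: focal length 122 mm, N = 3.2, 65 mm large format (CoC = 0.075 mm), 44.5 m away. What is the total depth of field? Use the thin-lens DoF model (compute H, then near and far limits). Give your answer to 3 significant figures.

131 m

Hyperfocal distance H = f²/(N·c) + f = 122²/(3.2 × 0.075) + 122 = 14884/0.24 + 122 ≈ 62138.7 mm ≈ 62.14 m.
Near limit Dn = s·(H − f)/(H + s − 2f) = 44500 × (62138.7 − 122) / (62138.7 + 44500 − 2 × 122) = 44500 × 62016.7 / 106394.7 ≈ 25939 mm.
Far limit Df = s·(H − f)/(H − s) = 44500 × (62138.7 − 122) / (62138.7 − 44500) = 44500 × 62016.7 / 17638.7 ≈ 156460 mm.
Depth of field = Df − Dn = 156460 − 25939 ≈ 130521 mm ≈ 131 m.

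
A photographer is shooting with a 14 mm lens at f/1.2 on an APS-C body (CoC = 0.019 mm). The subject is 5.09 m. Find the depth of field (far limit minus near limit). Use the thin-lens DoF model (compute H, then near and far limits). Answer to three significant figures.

Hyperfocal distance H = f²/(N·c) + f = 14²/(1.2 × 0.019) + 14 = 196/0.0228 + 14 ≈ 8610.5 mm ≈ 8.610 m.
Near limit Dn = s·(H − f)/(H + s − 2f) = 5090 × (8610.5 − 14) / (8610.5 + 5090 − 2 × 14) = 5090 × 8596.5 / 13672.5 ≈ 3200.3 mm.
Far limit Df = s·(H − f)/(H − s) = 5090 × (8610.5 − 14) / (8610.5 − 5090) = 5090 × 8596.5 / 3520.5 ≈ 12429.0 mm.
Depth of field = Df − Dn = 12429.0 − 3200.3 ≈ 9228.7 mm ≈ 9.23 m.

9.23 m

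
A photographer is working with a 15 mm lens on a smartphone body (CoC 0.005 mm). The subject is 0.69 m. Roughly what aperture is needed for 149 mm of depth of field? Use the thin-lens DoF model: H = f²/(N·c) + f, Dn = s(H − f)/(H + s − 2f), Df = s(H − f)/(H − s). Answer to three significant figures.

Write h = H − f = f²/(N·c). The thin-lens limits are Dn = s·h/(h + (s−f)) and Df = s·h/(h − (s−f)), so DoF = Df − Dn = 2·s·(s−f)·h / (h² − (s−f)²).
That is a quadratic in h: DoF·h² − 2·s·(s−f)·h − DoF·(s−f)² = 0 ⇒ h = (s−f)·(s + √(s² + DoF²)) / DoF = 675 × (690 + √(690² + 149²)) / 149 = 675 × (690 + 705.904) / 149 ≈ 6323.7 mm.
Then N = f²/(c·h) = 15² / (0.005 × 6323.7) = 225 / 31.619 ≈ 7.12.

f/7.12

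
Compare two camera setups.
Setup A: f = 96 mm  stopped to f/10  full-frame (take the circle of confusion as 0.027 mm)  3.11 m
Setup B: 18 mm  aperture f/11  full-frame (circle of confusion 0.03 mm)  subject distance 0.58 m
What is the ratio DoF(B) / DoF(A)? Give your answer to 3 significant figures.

Setup A: H = 96²/(10×0.027) + 96 ≈ 34229.3 mm; DoF = Df − Dn = 3411.21 − 2857.67 ≈ 553.54 mm.
Setup B: H = 18²/(11×0.03) + 18 ≈ 999.8 mm; DoF = Df − Dn = 1356.43 − 368.86 ≈ 987.57 mm.
Ratio = 987.57 / 553.54 ≈ 1.78.

1.78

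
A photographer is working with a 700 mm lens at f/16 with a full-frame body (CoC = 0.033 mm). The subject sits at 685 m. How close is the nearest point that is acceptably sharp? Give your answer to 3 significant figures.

Hyperfocal distance H = f²/(N·c) + f = 700²/(16 × 0.033) + 700 = 490000/0.528 + 700 ≈ 928730.3 mm ≈ 928.7 m.
Near limit Dn = s·(H − f)/(H + s − 2f) = 685000 × (928730.3 − 700) / (928730.3 + 685000 − 2 × 700) = 685000 × 928030.3 / 1612330.3 ≈ 394275 mm ≈ 394 m.

394 m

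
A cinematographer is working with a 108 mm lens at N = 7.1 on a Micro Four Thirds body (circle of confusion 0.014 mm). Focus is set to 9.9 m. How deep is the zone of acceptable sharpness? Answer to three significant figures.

Hyperfocal distance H = f²/(N·c) + f = 108²/(7.1 × 0.014) + 108 = 11664/0.0994 + 108 ≈ 117452.1 mm ≈ 117.5 m.
Near limit Dn = s·(H − f)/(H + s − 2f) = 9900 × (117452.1 − 108) / (117452.1 + 9900 − 2 × 108) = 9900 × 117344.1 / 127136.1 ≈ 9137.5 mm.
Far limit Df = s·(H − f)/(H − s) = 9900 × (117452.1 − 108) / (117452.1 − 9900) = 9900 × 117344.1 / 107552.1 ≈ 10801.3 mm.
Depth of field = Df − Dn = 10801.3 − 9137.5 ≈ 1663.8 mm ≈ 1.66 m.

1.66 m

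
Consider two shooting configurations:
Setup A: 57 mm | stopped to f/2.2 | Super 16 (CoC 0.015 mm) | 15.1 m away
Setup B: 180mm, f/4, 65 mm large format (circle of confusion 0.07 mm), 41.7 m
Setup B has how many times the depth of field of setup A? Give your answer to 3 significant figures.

7.27

Setup A: H = 57²/(2.2×0.015) + 57 ≈ 98511.5 mm; DoF = Df − Dn = 17823.2 − 13098.6 ≈ 4724.6 mm.
Setup B: H = 180²/(4×0.07) + 180 ≈ 115894.3 mm; DoF = Df − Dn = 65036 − 30689 ≈ 34347 mm.
Ratio = 34347 / 4724.6 ≈ 7.27.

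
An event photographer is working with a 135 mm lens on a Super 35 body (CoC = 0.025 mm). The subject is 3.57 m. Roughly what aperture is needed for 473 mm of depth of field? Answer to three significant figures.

Write h = H − f = f²/(N·c). The thin-lens limits are Dn = s·h/(h + (s−f)) and Df = s·h/(h − (s−f)), so DoF = Df − Dn = 2·s·(s−f)·h / (h² − (s−f)²).
That is a quadratic in h: DoF·h² − 2·s·(s−f)·h − DoF·(s−f)² = 0 ⇒ h = (s−f)·(s + √(s² + DoF²)) / DoF = 3435 × (3570 + √(3570² + 473²)) / 473 = 3435 × (3570 + 3601.20) / 473 ≈ 52078 mm.
Then N = f²/(c·h) = 135² / (0.025 × 52078) = 18225 / 1302.0 ≈ 14.

f/14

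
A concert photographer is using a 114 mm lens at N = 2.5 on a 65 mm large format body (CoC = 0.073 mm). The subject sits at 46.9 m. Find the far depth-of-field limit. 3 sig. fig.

Hyperfocal distance H = f²/(N·c) + f = 114²/(2.5 × 0.073) + 114 = 12996/0.1825 + 114 ≈ 71325.0 mm ≈ 71.32 m.
Far limit Df = s·(H − f)/(H − s) = 46900 × (71325.0 − 114) / (71325.0 − 46900) = 46900 × 71211.0 / 24425.0 ≈ 136737 mm ≈ 137 m.

137 m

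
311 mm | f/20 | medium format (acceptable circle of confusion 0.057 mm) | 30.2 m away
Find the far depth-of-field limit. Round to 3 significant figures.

46.6 m

Hyperfocal distance H = f²/(N·c) + f = 311²/(20 × 0.057) + 311 = 96721/1.14 + 311 ≈ 85154.0 mm ≈ 85.15 m.
Far limit Df = s·(H − f)/(H − s) = 30200 × (85154.0 − 311) / (85154.0 − 30200) = 30200 × 84843.0 / 54954.0 ≈ 46626 mm ≈ 46.6 m.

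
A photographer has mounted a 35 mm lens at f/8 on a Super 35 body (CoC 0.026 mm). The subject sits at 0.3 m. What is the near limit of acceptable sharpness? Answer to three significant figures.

287 mm

Hyperfocal distance H = f²/(N·c) + f = 35²/(8 × 0.026) + 35 = 1225/0.208 + 35 ≈ 5924.4 mm ≈ 5.924 m.
Near limit Dn = s·(H − f)/(H + s − 2f) = 300 × (5924.4 − 35) / (5924.4 + 300 − 2 × 35) = 300 × 5889.4 / 6154.4 ≈ 287.08 mm.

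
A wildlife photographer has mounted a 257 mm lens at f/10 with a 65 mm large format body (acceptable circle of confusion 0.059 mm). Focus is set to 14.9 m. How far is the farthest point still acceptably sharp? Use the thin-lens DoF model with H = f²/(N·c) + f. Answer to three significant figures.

17.1 m

Hyperfocal distance H = f²/(N·c) + f = 257²/(10 × 0.059) + 257 = 66049/0.59 + 257 ≈ 112204.5 mm ≈ 112.2 m.
Far limit Df = s·(H − f)/(H − s) = 14900 × (112204.5 − 257) / (112204.5 − 14900) = 14900 × 111947.5 / 97304.5 ≈ 17142 mm ≈ 17.1 m.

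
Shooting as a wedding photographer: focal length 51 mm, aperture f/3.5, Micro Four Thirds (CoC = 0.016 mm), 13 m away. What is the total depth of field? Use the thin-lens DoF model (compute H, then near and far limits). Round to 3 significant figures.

Hyperfocal distance H = f²/(N·c) + f = 51²/(3.5 × 0.016) + 51 = 2601/0.056 + 51 ≈ 46497.4 mm ≈ 46.50 m.
Near limit Dn = s·(H − f)/(H + s − 2f) = 13000 × (46497.4 − 51) / (46497.4 + 13000 − 2 × 51) = 13000 × 46446.4 / 59395.4 ≈ 10165.8 mm.
Far limit Df = s·(H − f)/(H − s) = 13000 × (46497.4 − 51) / (46497.4 − 13000) = 13000 × 46446.4 / 33497.4 ≈ 18025.4 mm.
Depth of field = Df − Dn = 18025.4 − 10165.8 ≈ 7859.6 mm ≈ 7.86 m.

7.86 m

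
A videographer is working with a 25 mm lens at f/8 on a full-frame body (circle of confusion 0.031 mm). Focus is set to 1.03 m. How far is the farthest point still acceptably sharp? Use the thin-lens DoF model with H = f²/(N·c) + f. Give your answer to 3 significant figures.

Hyperfocal distance H = f²/(N·c) + f = 25²/(8 × 0.031) + 25 = 625/0.248 + 25 ≈ 2545.2 mm ≈ 2.545 m.
Far limit Df = s·(H − f)/(H − s) = 1030 × (2545.2 − 25) / (2545.2 − 1030) = 1030 × 2520.2 / 1515.2 ≈ 1713.2 mm ≈ 1.71 m.

1.71 m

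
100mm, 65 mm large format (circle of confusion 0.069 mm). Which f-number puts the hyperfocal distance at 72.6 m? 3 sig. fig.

f/2.00

Rearrange H = f²/(N·c) + f for N: N = f² / ((H − f)·c).
N = 100² / ((72600 − 100) × 0.069) = 10000 / 5002 ≈ 2.00.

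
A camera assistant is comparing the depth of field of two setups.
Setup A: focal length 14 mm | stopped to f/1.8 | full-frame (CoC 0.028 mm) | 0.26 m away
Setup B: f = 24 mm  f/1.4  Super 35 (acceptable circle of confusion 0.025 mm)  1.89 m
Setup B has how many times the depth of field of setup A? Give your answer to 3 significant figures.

13.1

Setup A: H = 14²/(1.8×0.028) + 14 ≈ 3902.9 mm; DoF = Df − Dn = 277.557 − 244.532 ≈ 33.025 mm.
Setup B: H = 24²/(1.4×0.025) + 24 ≈ 16481.1 mm; DoF = Df − Dn = 2131.70 − 1697.53 ≈ 434.17 mm.
Ratio = 434.17 / 33.025 ≈ 13.1.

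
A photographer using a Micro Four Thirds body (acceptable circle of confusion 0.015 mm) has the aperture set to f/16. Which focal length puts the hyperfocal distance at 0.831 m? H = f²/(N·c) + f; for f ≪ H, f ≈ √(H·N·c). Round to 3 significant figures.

From H = f²/(N·c) + f, with f ≪ H: f ≈ √(H·N·c) = √(831 × 16 × 0.015) = √199.44 ≈ 14.12 mm.
Exact: f² + N·c·f − N·c·H = 0 ⇒ f = (−N·c + √((N·c)² + 4·N·c·H))/2 = (−0.24 + √797.82)/2 ≈ 14.003 mm ≈ 14.0 mm.

14.0 mm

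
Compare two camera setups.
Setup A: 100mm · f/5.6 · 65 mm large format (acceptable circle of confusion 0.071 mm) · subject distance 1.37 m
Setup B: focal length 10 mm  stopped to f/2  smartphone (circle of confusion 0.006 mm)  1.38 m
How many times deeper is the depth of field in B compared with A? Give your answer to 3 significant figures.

Setup A: H = 100²/(5.6×0.071) + 100 ≈ 25250.9 mm; DoF = Df − Dn = 1442.86 − 1304.15 ≈ 138.71 mm.
Setup B: H = 10²/(2×0.006) + 10 ≈ 8343.3 mm; DoF = Df − Dn = 1651.51 − 1185.16 ≈ 466.35 mm.
Ratio = 466.35 / 138.71 ≈ 3.36.

3.36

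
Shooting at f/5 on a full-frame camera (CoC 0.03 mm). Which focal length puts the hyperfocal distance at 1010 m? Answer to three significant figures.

389 mm

From H = f²/(N·c) + f, with f ≪ H: f ≈ √(H·N·c) = √(1010000 × 5 × 0.03) = √151500 ≈ 389.2 mm.
The +f correction barely moves this — solving exactly, f² + N·c·f − N·c·H = 0 ⇒ f = (−N·c + √((N·c)² + 4·N·c·H))/2 = (−0.15 + √606000)/2 ≈ 389.16 mm, so f ≈ 389 mm.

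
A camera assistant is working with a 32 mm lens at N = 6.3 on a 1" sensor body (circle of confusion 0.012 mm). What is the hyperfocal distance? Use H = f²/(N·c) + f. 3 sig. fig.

Hyperfocal distance H = f²/(N·c) + f = 32²/(6.3 × 0.012) + 32 = 1024/0.0756 + 32 ≈ 13577.0 mm ≈ 13.6 m.

13.6 m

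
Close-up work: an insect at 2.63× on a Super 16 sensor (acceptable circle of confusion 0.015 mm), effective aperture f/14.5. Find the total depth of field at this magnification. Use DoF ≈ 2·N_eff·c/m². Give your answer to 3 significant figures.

At magnification m, DoF ≈ 2·N_eff·c/m² = 2 × 14.5 × 0.015 / 2.63² = 0.435 / 6.917 ≈ 0.0629 mm.

0.0629 mm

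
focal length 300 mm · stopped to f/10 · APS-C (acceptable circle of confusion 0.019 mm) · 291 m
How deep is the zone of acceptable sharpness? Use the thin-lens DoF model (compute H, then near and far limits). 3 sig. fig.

573 m

Hyperfocal distance H = f²/(N·c) + f = 300²/(10 × 0.019) + 300 = 90000/0.19 + 300 ≈ 473984.2 mm ≈ 474.0 m.
Near limit Dn = s·(H − f)/(H + s − 2f) = 291000 × (473984.2 − 300) / (473984.2 + 291000 − 2 × 300) = 291000 × 473684.2 / 764384.2 ≈ 180331 mm.
Far limit Df = s·(H − f)/(H − s) = 291000 × (473984.2 − 300) / (473984.2 − 291000) = 291000 × 473684.2 / 182984.2 ≈ 753301 mm.
Depth of field = Df − Dn = 753301 − 180331 ≈ 572970 mm ≈ 573 m.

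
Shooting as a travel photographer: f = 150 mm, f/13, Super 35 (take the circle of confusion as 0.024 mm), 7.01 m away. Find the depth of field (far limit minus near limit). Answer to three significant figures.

1.35 m

Hyperfocal distance H = f²/(N·c) + f = 150²/(13 × 0.024) + 150 = 22500/0.312 + 150 ≈ 72265.4 mm ≈ 72.27 m.
Near limit Dn = s·(H − f)/(H + s − 2f) = 7010 × (72265.4 − 150) / (72265.4 + 7010 − 2 × 150) = 7010 × 72115.4 / 78975.4 ≈ 6401.1 mm.
Far limit Df = s·(H − f)/(H − s) = 7010 × (72265.4 − 150) / (72265.4 − 7010) = 7010 × 72115.4 / 65255.4 ≈ 7746.9 mm.
Depth of field = Df − Dn = 7746.9 − 6401.1 ≈ 1345.8 mm ≈ 1.35 m.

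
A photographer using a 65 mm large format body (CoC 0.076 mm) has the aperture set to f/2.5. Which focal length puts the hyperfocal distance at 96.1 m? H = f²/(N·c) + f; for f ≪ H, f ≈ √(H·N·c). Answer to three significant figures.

135 mm

From H = f²/(N·c) + f, with f ≪ H: f ≈ √(H·N·c) = √(96100 × 2.5 × 0.076) = √18259 ≈ 135.1 mm.
The +f correction barely moves this — solving exactly, f² + N·c·f − N·c·H = 0 ⇒ f = (−N·c + √((N·c)² + 4·N·c·H))/2 = (−0.19 + √73036)/2 ≈ 135.03 mm, so f ≈ 135 mm.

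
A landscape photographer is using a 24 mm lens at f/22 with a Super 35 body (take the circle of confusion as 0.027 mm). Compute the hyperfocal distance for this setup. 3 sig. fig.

Hyperfocal distance H = f²/(N·c) + f = 24²/(22 × 0.027) + 24 = 576/0.594 + 24 ≈ 993.7 mm ≈ 0.994 m.

0.994 m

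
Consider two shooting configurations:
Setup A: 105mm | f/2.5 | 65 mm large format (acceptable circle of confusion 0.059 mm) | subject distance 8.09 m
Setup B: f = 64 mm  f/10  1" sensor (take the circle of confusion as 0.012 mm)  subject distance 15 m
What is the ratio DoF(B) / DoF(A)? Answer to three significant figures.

Setup A: H = 105²/(2.5×0.059) + 105 ≈ 74850.8 mm; DoF = Df − Dn = 9057.6 − 7309.2 ≈ 1748.4 mm.
Setup B: H = 64²/(10×0.012) + 64 ≈ 34197.3 mm; DoF = Df − Dn = 26670 − 10434 ≈ 16236 mm.
Ratio = 16236 / 1748.4 ≈ 9.29.

9.29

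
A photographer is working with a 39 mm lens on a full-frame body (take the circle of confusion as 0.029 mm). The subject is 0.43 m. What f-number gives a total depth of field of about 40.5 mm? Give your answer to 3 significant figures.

f/6.30

Write h = H − f = f²/(N·c). The thin-lens limits are Dn = s·h/(h + (s−f)) and Df = s·h/(h − (s−f)), so DoF = Df − Dn = 2·s·(s−f)·h / (h² − (s−f)²).
That is a quadratic in h: DoF·h² − 2·s·(s−f)·h − DoF·(s−f)² = 0 ⇒ h = (s−f)·(s + √(s² + DoF²)) / DoF = 391 × (430 + √(430² + 40.5²)) / 40.5 = 391 × (430 + 431.903) / 40.5 ≈ 8321.1 mm.
Then N = f²/(c·h) = 39² / (0.029 × 8321.1) = 1521 / 241.31 ≈ 6.30.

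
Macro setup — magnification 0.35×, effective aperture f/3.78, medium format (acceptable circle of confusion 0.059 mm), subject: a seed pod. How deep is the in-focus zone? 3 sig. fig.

3.64 mm

At magnification m, DoF ≈ 2·N_eff·c/m² = 2 × 3.78 × 0.059 / 0.35² = 0.446 / 0.1225 ≈ 3.64 mm.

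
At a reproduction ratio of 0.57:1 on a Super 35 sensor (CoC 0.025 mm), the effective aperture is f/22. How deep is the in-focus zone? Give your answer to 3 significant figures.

At magnification m, DoF ≈ 2·N_eff·c/m² = 2 × 22 × 0.025 / 0.57² = 1.1 / 0.3249 ≈ 3.39 mm.

3.39 mm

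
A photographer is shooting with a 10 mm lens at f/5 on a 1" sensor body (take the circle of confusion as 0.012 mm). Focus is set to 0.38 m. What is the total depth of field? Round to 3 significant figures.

Hyperfocal distance H = f²/(N·c) + f = 10²/(5 × 0.012) + 10 = 100/0.06 + 10 ≈ 1676.7 mm ≈ 1.677 m.
Near limit Dn = s·(H − f)/(H + s − 2f) = 380 × (1676.7 − 10) / (1676.7 + 380 − 2 × 10) = 380 × 1666.7 / 2036.7 ≈ 310.97 mm.
Far limit Df = s·(H − f)/(H − s) = 380 × (1676.7 − 10) / (1676.7 − 380) = 380 × 1666.7 / 1296.7 ≈ 488.43 mm.
Depth of field = Df − Dn = 488.43 − 310.97 ≈ 177.46 mm.

177 mm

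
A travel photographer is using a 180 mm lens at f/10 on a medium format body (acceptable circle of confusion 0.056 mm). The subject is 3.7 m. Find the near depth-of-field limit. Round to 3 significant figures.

Hyperfocal distance H = f²/(N·c) + f = 180²/(10 × 0.056) + 180 = 32400/0.56 + 180 ≈ 58037.1 mm ≈ 58.04 m.
Near limit Dn = s·(H − f)/(H + s − 2f) = 3700 × (58037.1 − 180) / (58037.1 + 3700 − 2 × 180) = 3700 × 57857.1 / 61377.1 ≈ 3487.8 mm ≈ 3.49 m.

3.49 m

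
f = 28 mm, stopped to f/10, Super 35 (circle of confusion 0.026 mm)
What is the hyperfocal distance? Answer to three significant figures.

3.04 m

Hyperfocal distance H = f²/(N·c) + f = 28²/(10 × 0.026) + 28 = 784/0.26 + 28 ≈ 3043.4 mm ≈ 3.04 m.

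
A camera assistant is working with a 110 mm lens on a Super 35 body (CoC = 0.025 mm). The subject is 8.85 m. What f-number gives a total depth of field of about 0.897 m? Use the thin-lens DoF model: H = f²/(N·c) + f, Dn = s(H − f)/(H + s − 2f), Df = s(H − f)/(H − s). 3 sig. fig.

f/2.80

Write h = H − f = f²/(N·c). The thin-lens limits are Dn = s·h/(h + (s−f)) and Df = s·h/(h − (s−f)), so DoF = Df − Dn = 2·s·(s−f)·h / (h² − (s−f)²).
That is a quadratic in h: DoF·h² − 2·s·(s−f)·h − DoF·(s−f)² = 0 ⇒ h = (s−f)·(s + √(s² + DoF²)) / DoF = 8740 × (8850 + √(8850² + 897²)) / 897 = 8740 × (8850 + 8895.34) / 897 ≈ 172903 mm.
Then N = f²/(c·h) = 110² / (0.025 × 172903) = 12100 / 4322.6 ≈ 2.80.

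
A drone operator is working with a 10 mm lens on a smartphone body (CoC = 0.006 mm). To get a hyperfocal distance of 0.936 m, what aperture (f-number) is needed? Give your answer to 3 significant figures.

f/18

Rearrange H = f²/(N·c) + f for N: N = f² / ((H − f)·c).
N = 10² / ((936 − 10) × 0.006) = 100 / 5.556 ≈ 18.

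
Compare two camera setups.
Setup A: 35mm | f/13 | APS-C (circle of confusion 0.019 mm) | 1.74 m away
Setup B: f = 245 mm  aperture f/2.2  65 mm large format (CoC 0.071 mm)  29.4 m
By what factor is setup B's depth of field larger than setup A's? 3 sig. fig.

3.31

Setup A: H = 35²/(13×0.019) + 35 ≈ 4994.5 mm; DoF = Df − Dn = 2651.6 − 1294.9 ≈ 1356.7 mm.
Setup B: H = 245²/(2.2×0.071) + 245 ≈ 384528.0 mm; DoF = Df − Dn = 31813.7 − 27326.8 ≈ 4486.9 mm.
Ratio = 4486.9 / 1356.7 ≈ 3.31.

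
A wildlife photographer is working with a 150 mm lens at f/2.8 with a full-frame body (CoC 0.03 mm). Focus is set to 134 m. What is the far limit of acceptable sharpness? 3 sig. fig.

Hyperfocal distance H = f²/(N·c) + f = 150²/(2.8 × 0.03) + 150 = 22500/0.084 + 150 ≈ 268007.1 mm ≈ 268.0 m.
Far limit Df = s·(H − f)/(H − s) = 134000 × (268007.1 − 150) / (268007.1 − 134000) = 134000 × 267857.1 / 134007.1 ≈ 267843 mm ≈ 268 m.

268 m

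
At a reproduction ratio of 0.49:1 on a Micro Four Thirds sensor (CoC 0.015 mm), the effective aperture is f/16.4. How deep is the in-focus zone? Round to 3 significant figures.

At magnification m, DoF ≈ 2·N_eff·c/m² = 2 × 16.4 × 0.015 / 0.49² = 0.492 / 0.2401 ≈ 2.05 mm.

2.05 mm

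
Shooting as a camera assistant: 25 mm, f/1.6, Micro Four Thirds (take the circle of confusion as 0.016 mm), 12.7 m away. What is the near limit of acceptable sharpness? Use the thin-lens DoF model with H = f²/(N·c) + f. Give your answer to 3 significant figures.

8.36 m

Hyperfocal distance H = f²/(N·c) + f = 25²/(1.6 × 0.016) + 25 = 625/0.0256 + 25 ≈ 24439.1 mm ≈ 24.44 m.
Near limit Dn = s·(H − f)/(H + s − 2f) = 12700 × (24439.1 − 25) / (24439.1 + 12700 − 2 × 25) = 12700 × 24414.1 / 37089.1 ≈ 8359.8 mm ≈ 8.36 m.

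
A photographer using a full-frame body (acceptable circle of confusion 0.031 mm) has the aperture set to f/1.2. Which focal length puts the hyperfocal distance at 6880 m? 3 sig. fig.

506 mm

From H = f²/(N·c) + f, with f ≪ H: f ≈ √(H·N·c) = √(6880000 × 1.2 × 0.031) = √255936 ≈ 505.9 mm.
The +f correction barely moves this — solving exactly, f² + N·c·f − N·c·H = 0 ⇒ f = (−N·c + √((N·c)² + 4·N·c·H))/2 = (−0.0372 + √1023744)/2 ≈ 505.88 mm, so f ≈ 506 mm.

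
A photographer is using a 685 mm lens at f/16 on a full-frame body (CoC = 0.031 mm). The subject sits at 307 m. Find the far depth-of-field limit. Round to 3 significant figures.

454 m

Hyperfocal distance H = f²/(N·c) + f = 685²/(16 × 0.031) + 685 = 469225/0.496 + 685 ≈ 946703.1 mm ≈ 946.7 m.
Far limit Df = s·(H − f)/(H − s) = 307000 × (946703.1 − 685) / (946703.1 − 307000) = 307000 × 946018.1 / 639703.1 ≈ 454004 mm ≈ 454 m.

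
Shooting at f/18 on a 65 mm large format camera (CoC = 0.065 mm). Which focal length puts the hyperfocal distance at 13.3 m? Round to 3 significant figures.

From H = f²/(N·c) + f, with f ≪ H: f ≈ √(H·N·c) = √(13300 × 18 × 0.065) = √15561 ≈ 124.7 mm.
Exact: f² + N·c·f − N·c·H = 0 ⇒ f = (−N·c + √((N·c)² + 4·N·c·H))/2 = (−1.17 + √62245)/2 ≈ 124.16 mm ≈ 124 mm.

124 mm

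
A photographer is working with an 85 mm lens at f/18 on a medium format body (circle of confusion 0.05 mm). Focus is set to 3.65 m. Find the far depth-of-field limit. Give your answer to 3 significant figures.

Hyperfocal distance H = f²/(N·c) + f = 85²/(18 × 0.05) + 85 = 7225/0.9 + 85 ≈ 8112.8 mm ≈ 8.113 m.
Far limit Df = s·(H − f)/(H − s) = 3650 × (8112.8 − 85) / (8112.8 − 3650) = 3650 × 8027.8 / 4462.8 ≈ 6565.7 mm ≈ 6.57 m.

6.57 m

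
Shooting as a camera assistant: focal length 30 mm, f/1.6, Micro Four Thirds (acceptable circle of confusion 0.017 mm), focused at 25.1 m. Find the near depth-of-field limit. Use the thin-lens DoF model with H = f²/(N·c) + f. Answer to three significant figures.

Hyperfocal distance H = f²/(N·c) + f = 30²/(1.6 × 0.017) + 30 = 900/0.0272 + 30 ≈ 33118.2 mm ≈ 33.12 m.
Near limit Dn = s·(H − f)/(H + s − 2f) = 25100 × (33118.2 − 30) / (33118.2 + 25100 − 2 × 30) = 25100 × 33088.2 / 58158.2 ≈ 14280 mm ≈ 14.3 m.

14.3 m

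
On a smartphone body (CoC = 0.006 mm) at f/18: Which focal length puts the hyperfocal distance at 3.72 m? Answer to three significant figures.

From H = f²/(N·c) + f, with f ≪ H: f ≈ √(H·N·c) = √(3720 × 18 × 0.006) = √401.76 ≈ 20.04 mm.
The +f correction barely moves this — solving exactly, f² + N·c·f − N·c·H = 0 ⇒ f = (−N·c + √((N·c)² + 4·N·c·H))/2 = (−0.108 + √1607.1)/2 ≈ 19.990 mm, so f ≈ 20.0 mm.

20.0 mm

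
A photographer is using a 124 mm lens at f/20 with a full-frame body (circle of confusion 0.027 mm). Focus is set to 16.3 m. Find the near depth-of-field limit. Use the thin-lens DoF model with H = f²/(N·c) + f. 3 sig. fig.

10.4 m

Hyperfocal distance H = f²/(N·c) + f = 124²/(20 × 0.027) + 124 = 15376/0.54 + 124 ≈ 28598.1 mm ≈ 28.60 m.
Near limit Dn = s·(H − f)/(H + s − 2f) = 16300 × (28598.1 − 124) / (28598.1 + 16300 − 2 × 124) = 16300 × 28474.1 / 44650.1 ≈ 10395 mm ≈ 10.4 m.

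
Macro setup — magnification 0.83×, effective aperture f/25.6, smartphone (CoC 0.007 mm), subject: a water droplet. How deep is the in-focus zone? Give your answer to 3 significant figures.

At magnification m, DoF ≈ 2·N_eff·c/m² = 2 × 25.6 × 0.007 / 0.83² = 0.3584 / 0.6889 ≈ 0.52 mm.

0.520 mm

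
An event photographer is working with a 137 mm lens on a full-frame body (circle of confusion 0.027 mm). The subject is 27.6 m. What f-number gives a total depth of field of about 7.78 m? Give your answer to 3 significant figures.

f/3.50

Write h = H − f = f²/(N·c). The thin-lens limits are Dn = s·h/(h + (s−f)) and Df = s·h/(h − (s−f)), so DoF = Df − Dn = 2·s·(s−f)·h / (h² − (s−f)²).
That is a quadratic in h: DoF·h² − 2·s·(s−f)·h − DoF·(s−f)² = 0 ⇒ h = (s−f)·(s + √(s² + DoF²)) / DoF = 27463 × (27600 + √(27600² + 7780²)) / 7780 = 27463 × (27600 + 28675.6) / 7780 ≈ 198650 mm.
Then N = f²/(c·h) = 137² / (0.027 × 198650) = 18769 / 5363.5 ≈ 3.50.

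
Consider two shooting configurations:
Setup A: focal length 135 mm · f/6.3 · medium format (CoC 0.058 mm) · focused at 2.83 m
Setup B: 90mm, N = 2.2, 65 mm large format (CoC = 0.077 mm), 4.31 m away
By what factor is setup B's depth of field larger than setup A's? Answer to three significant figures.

Setup A: H = 135²/(6.3×0.058) + 135 ≈ 50011.8 mm; DoF = Df − Dn = 2991.65 − 2684.93 ≈ 306.72 mm.
Setup B: H = 90²/(2.2×0.077) + 90 ≈ 47905.8 mm; DoF = Df − Dn = 4727.20 − 3960.47 ≈ 766.73 mm.
Ratio = 766.73 / 306.72 ≈ 2.50.

2.50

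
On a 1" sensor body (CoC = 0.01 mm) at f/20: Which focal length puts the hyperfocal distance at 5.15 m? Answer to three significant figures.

32.0 mm

From H = f²/(N·c) + f, with f ≪ H: f ≈ √(H·N·c) = √(5150 × 20 × 0.01) = √1030.0 ≈ 32.09 mm.
Exact: f² + N·c·f − N·c·H = 0 ⇒ f = (−N·c + √((N·c)² + 4·N·c·H))/2 = (−0.2 + √4120.0)/2 ≈ 31.994 mm ≈ 32.0 mm.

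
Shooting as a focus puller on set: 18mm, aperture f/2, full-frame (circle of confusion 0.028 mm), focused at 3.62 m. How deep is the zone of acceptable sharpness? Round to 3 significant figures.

7.36 m

Hyperfocal distance H = f²/(N·c) + f = 18²/(2 × 0.028) + 18 = 324/0.056 + 18 ≈ 5803.7 mm ≈ 5.804 m.
Near limit Dn = s·(H − f)/(H + s − 2f) = 3620 × (5803.7 − 18) / (5803.7 + 3620 − 2 × 18) = 3620 × 5785.7 / 9387.7 ≈ 2231.0 mm.
Far limit Df = s·(H − f)/(H − s) = 3620 × (5803.7 − 18) / (5803.7 − 3620) = 3620 × 5785.7 / 2183.7 ≈ 9591.1 mm.
Depth of field = Df − Dn = 9591.1 − 2231.0 ≈ 7360.1 mm ≈ 7.36 m.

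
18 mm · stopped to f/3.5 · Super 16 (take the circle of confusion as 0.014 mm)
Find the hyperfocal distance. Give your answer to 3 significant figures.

6.63 m

Hyperfocal distance H = f²/(N·c) + f = 18²/(3.5 × 0.014) + 18 = 324/0.049 + 18 ≈ 6630.2 mm ≈ 6.63 m.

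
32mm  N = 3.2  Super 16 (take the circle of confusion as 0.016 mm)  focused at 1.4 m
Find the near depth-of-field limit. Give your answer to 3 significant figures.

1.31 m

Hyperfocal distance H = f²/(N·c) + f = 32²/(3.2 × 0.016) + 32 = 1024/0.0512 + 32 ≈ 20032.0 mm ≈ 20.03 m.
Near limit Dn = s·(H − f)/(H + s − 2f) = 1400 × (20032.0 − 32) / (20032.0 + 1400 − 2 × 32) = 1400 × 20000.0 / 21368.0 ≈ 1310.4 mm ≈ 1.31 m.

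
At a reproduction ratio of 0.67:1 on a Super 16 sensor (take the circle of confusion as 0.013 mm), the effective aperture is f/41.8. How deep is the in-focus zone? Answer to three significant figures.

At magnification m, DoF ≈ 2·N_eff·c/m² = 2 × 41.8 × 0.013 / 0.67² = 1.087 / 0.4489 ≈ 2.42 mm.

2.42 mm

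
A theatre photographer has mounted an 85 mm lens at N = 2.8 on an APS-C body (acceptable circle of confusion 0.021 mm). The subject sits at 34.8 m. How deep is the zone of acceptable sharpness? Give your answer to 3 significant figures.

Hyperfocal distance H = f²/(N·c) + f = 85²/(2.8 × 0.021) + 85 = 7225/0.0588 + 85 ≈ 122959.1 mm ≈ 123.0 m.
Near limit Dn = s·(H − f)/(H + s − 2f) = 34800 × (122959.1 − 85) / (122959.1 + 34800 − 2 × 85) = 34800 × 122874.1 / 157589.1 ≈ 27134 mm.
Far limit Df = s·(H − f)/(H − s) = 34800 × (122959.1 − 85) / (122959.1 − 34800) = 34800 × 122874.1 / 88159.1 ≈ 48503 mm.
Depth of field = Df − Dn = 48503 − 27134 ≈ 21369 mm ≈ 21.4 m.

21.4 m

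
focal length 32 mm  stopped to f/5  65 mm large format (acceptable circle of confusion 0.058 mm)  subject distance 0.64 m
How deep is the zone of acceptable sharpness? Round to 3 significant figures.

Hyperfocal distance H = f²/(N·c) + f = 32²/(5 × 0.058) + 32 = 1024/0.29 + 32 ≈ 3563.0 mm ≈ 3.563 m.
Near limit Dn = s·(H − f)/(H + s − 2f) = 640 × (3563.0 − 32) / (3563.0 + 640 − 2 × 32) = 640 × 3531.0 / 4139.0 ≈ 545.99 mm.
Far limit Df = s·(H − f)/(H − s) = 640 × (3563.0 − 32) / (3563.0 − 640) = 640 × 3531.0 / 2923.0 ≈ 773.12 mm.
Depth of field = Df − Dn = 773.12 − 545.99 ≈ 227.13 mm.

227 mm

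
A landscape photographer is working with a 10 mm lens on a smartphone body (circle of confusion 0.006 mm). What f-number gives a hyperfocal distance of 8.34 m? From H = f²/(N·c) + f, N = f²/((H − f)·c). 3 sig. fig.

Rearrange H = f²/(N·c) + f for N: N = f² / ((H − f)·c).
N = 10² / ((8340 − 10) × 0.006) = 100 / 49.98 ≈ 2.00.

f/2.00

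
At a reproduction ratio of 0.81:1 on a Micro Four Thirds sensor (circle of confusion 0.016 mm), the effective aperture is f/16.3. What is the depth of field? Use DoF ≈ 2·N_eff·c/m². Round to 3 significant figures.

At magnification m, DoF ≈ 2·N_eff·c/m² = 2 × 16.3 × 0.016 / 0.81² = 0.5216 / 0.6561 ≈ 0.795 mm.

0.795 mm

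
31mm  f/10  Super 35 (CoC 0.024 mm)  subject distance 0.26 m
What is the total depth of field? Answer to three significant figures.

Hyperfocal distance H = f²/(N·c) + f = 31²/(10 × 0.024) + 31 = 961/0.24 + 31 ≈ 4035.2 mm ≈ 4.035 m.
Near limit Dn = s·(H − f)/(H + s − 2f) = 260 × (4035.2 − 31) / (4035.2 + 260 − 2 × 31) = 260 × 4004.2 / 4233.2 ≈ 245.935 mm.
Far limit Df = s·(H − f)/(H − s) = 260 × (4035.2 − 31) / (4035.2 − 260) = 260 × 4004.2 / 3775.2 ≈ 275.771 mm.
Depth of field = Df − Dn = 275.771 − 245.935 ≈ 29.836 mm.

29.8 mm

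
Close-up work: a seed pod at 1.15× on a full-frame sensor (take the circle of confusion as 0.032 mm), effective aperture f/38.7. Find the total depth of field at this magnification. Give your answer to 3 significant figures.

At magnification m, DoF ≈ 2·N_eff·c/m² = 2 × 38.7 × 0.032 / 1.15² = 2.477 / 1.322 ≈ 1.87 mm.

1.87 mm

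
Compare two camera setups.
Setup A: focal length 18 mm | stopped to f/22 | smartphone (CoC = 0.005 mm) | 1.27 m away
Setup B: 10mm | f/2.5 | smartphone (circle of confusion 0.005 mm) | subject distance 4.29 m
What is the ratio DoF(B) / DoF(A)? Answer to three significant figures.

Setup A: H = 18²/(22×0.005) + 18 ≈ 2963.5 mm; DoF = Df − Dn = 2208.9 − 891.2 ≈ 1317.7 mm.
Setup B: H = 10²/(2.5×0.005) + 10 ≈ 8010.0 mm; DoF = Df − Dn = 9225.8 − 2794.8 ≈ 6431.0 mm.
Ratio = 6431.0 / 1317.7 ≈ 4.88.

4.88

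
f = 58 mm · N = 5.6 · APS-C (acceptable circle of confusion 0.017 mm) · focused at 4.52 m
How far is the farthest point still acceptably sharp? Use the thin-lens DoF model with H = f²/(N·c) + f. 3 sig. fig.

5.17 m

Hyperfocal distance H = f²/(N·c) + f = 58²/(5.6 × 0.017) + 58 = 3364/0.0952 + 58 ≈ 35394.1 mm ≈ 35.39 m.
Far limit Df = s·(H − f)/(H − s) = 4520 × (35394.1 − 58) / (35394.1 − 4520) = 4520 × 35336.1 / 30874.1 ≈ 5173.2 mm ≈ 5.17 m.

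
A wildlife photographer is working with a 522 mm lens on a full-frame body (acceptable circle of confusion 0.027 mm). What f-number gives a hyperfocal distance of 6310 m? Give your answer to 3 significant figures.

f/1.60

Rearrange H = f²/(N·c) + f for N: N = f² / ((H − f)·c).
N = 522² / ((6310000 − 522) × 0.027) = 272484 / 170356 ≈ 1.60.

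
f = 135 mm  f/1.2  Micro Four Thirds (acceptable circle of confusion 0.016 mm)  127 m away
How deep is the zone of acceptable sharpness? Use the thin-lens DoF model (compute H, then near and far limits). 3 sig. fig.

Hyperfocal distance H = f²/(N·c) + f = 135²/(1.2 × 0.016) + 135 = 18225/0.0192 + 135 ≈ 949353.8 mm ≈ 949.4 m.
Near limit Dn = s·(H − f)/(H + s − 2f) = 127000 × (949353.8 − 135) / (949353.8 + 127000 − 2 × 135) = 127000 × 949218.8 / 1076083.8 ≈ 112027 mm.
Far limit Df = s·(H − f)/(H − s) = 127000 × (949353.8 − 135) / (949353.8 − 127000) = 127000 × 949218.8 / 822353.8 ≈ 146592 mm.
Depth of field = Df − Dn = 146592 − 112027 ≈ 34565 mm ≈ 34.6 m.

34.6 m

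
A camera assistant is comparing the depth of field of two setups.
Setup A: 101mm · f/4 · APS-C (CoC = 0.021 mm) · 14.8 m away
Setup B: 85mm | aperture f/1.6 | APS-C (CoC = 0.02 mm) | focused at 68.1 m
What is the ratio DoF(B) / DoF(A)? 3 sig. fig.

Setup A: H = 101²/(4×0.021) + 101 ≈ 121541.5 mm; DoF = Df − Dn = 16838.1 − 13202.0 ≈ 3636.1 mm.
Setup B: H = 85²/(1.6×0.02) + 85 ≈ 225866.2 mm; DoF = Df − Dn = 97459 − 52335 ≈ 45124 mm.
Ratio = 45124 / 3636.1 ≈ 12.4.

12.4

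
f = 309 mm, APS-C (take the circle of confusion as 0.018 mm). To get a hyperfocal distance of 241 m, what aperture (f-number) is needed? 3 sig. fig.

Rearrange H = f²/(N·c) + f for N: N = f² / ((H − f)·c).
N = 309² / ((241000 − 309) × 0.018) = 95481 / 4332 ≈ 22.

f/22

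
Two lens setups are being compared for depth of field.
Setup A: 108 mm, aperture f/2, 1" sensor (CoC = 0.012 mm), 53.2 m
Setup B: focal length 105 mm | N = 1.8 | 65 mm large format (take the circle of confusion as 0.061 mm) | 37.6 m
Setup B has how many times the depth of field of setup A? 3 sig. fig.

2.77

Setup A: H = 108²/(2×0.012) + 108 ≈ 486108.0 mm; DoF = Df − Dn = 59724 − 47961 ≈ 11763 mm.
Setup B: H = 105²/(1.8×0.061) + 105 ≈ 100514.8 mm; DoF = Df − Dn = 60008 − 27377 ≈ 32631 mm.
Ratio = 32631 / 11763 ≈ 2.77.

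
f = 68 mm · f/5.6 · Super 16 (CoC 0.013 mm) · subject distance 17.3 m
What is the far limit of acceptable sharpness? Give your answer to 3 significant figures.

Hyperfocal distance H = f²/(N·c) + f = 68²/(5.6 × 0.013) + 68 = 4624/0.0728 + 68 ≈ 63584.5 mm ≈ 63.58 m.
Far limit Df = s·(H − f)/(H − s) = 17300 × (63584.5 − 68) / (63584.5 − 17300) = 17300 × 63516.5 / 46284.5 ≈ 23741 mm ≈ 23.7 m.

23.7 m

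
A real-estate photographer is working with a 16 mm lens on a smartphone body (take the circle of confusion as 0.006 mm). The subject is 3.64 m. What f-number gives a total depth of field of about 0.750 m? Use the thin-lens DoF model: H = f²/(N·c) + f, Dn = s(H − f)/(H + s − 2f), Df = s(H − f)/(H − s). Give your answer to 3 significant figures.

f/1.20

Write h = H − f = f²/(N·c). The thin-lens limits are Dn = s·h/(h + (s−f)) and Df = s·h/(h − (s−f)), so DoF = Df − Dn = 2·s·(s−f)·h / (h² − (s−f)²).
That is a quadratic in h: DoF·h² − 2·s·(s−f)·h − DoF·(s−f)² = 0 ⇒ h = (s−f)·(s + √(s² + DoF²)) / DoF = 3624 × (3640 + √(3640² + 750²)) / 750 = 3624 × (3640 + 3716.46) / 750 ≈ 35546 mm.
Then N = f²/(c·h) = 16² / (0.006 × 35546) = 256 / 213.28 ≈ 1.20.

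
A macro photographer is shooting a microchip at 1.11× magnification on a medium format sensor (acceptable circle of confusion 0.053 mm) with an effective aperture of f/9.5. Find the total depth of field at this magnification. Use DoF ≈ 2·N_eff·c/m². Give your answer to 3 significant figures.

0.817 mm

At magnification m, DoF ≈ 2·N_eff·c/m² = 2 × 9.5 × 0.053 / 1.11² = 1.007 / 1.232 ≈ 0.817 mm.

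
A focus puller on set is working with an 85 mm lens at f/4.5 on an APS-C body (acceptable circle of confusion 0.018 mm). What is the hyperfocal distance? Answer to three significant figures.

Hyperfocal distance H = f²/(N·c) + f = 85²/(4.5 × 0.018) + 85 = 7225/0.081 + 85 ≈ 89282.5 mm ≈ 89.3 m.

89.3 m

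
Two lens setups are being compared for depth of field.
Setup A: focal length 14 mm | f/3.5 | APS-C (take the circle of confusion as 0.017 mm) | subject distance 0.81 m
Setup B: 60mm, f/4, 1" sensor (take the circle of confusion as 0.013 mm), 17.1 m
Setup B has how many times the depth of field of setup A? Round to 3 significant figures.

21.6

Setup A: H = 14²/(3.5×0.017) + 14 ≈ 3308.1 mm; DoF = Df − Dn = 1068.10 − 652.36 ≈ 415.74 mm.
Setup B: H = 60²/(4×0.013) + 60 ≈ 69290.8 mm; DoF = Df − Dn = 22683.1 − 13722.4 ≈ 8960.7 mm.
Ratio = 8960.7 / 415.74 ≈ 21.6.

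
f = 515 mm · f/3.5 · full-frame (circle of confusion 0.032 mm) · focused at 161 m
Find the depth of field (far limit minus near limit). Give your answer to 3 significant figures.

21.9 m

Hyperfocal distance H = f²/(N·c) + f = 515²/(3.5 × 0.032) + 515 = 265225/0.112 + 515 ≈ 2368595.4 mm ≈ 2369 m.
Near limit Dn = s·(H − f)/(H + s − 2f) = 161000 × (2368595.4 − 515) / (2368595.4 + 161000 − 2 × 515) = 161000 × 2368080.4 / 2528565.4 ≈ 150782 mm.
Far limit Df = s·(H − f)/(H − s) = 161000 × (2368595.4 − 515) / (2368595.4 − 161000) = 161000 × 2368080.4 / 2207595.4 ≈ 172704 mm.
Depth of field = Df − Dn = 172704 − 150782 ≈ 21922 mm ≈ 21.9 m.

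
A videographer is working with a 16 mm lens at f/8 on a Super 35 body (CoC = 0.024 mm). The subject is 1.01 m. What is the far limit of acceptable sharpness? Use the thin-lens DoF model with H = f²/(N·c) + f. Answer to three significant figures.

3.97 m

Hyperfocal distance H = f²/(N·c) + f = 16²/(8 × 0.024) + 16 = 256/0.192 + 16 ≈ 1349.3 mm ≈ 1.349 m.
Far limit Df = s·(H − f)/(H − s) = 1010 × (1349.3 − 16) / (1349.3 − 1010) = 1010 × 1333.3 / 339.3 ≈ 3968.6 mm ≈ 3.97 m.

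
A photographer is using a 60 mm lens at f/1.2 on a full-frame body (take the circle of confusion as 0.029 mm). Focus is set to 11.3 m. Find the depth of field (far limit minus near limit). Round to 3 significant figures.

2.48 m

Hyperfocal distance H = f²/(N·c) + f = 60²/(1.2 × 0.029) + 60 = 3600/0.0348 + 60 ≈ 103508.3 mm ≈ 103.5 m.
Near limit Dn = s·(H − f)/(H + s − 2f) = 11300 × (103508.3 − 60) / (103508.3 + 11300 − 2 × 60) = 11300 × 103448.3 / 114688.3 ≈ 10192.5 mm.
Far limit Df = s·(H − f)/(H − s) = 11300 × (103508.3 − 60) / (103508.3 − 11300) = 11300 × 103448.3 / 92208.3 ≈ 12677.4 mm.
Depth of field = Df − Dn = 12677.4 − 10192.5 ≈ 2484.9 mm ≈ 2.48 m.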